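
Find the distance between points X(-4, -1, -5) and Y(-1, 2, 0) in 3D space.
d = √[(3)² + (3)² + (5)²] = √43 = 6.557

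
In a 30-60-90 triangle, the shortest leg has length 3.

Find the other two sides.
Long leg = 3√3 = 5.196, Hypotenuse = 6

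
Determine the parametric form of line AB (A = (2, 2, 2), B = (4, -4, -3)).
Direction vector d = B - A = (2, -6, -5)
x = 2 + 2t, y = 2 - 6t, z = 2 - 5t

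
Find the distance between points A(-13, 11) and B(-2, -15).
Using the distance formula: d = sqrt((x₂-x₁)² + (y₂-y₁)²)
dx = (-2) - (-13) = 11
dy = (-15) - 11 = -26
d = sqrt(11² + (-26)²) = sqrt(121 + 676) = sqrt(797) = 28.23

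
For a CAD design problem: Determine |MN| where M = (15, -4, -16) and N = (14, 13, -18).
d = √[(-1)² + (17)² + (-2)²] = √294 = 17.15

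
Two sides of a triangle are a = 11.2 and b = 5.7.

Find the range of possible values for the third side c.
By the triangle inequality: |a - b| < c < a + b
|11.2 - 5.7| < c < 11.2 + 5.7
5.5 < c < 16.9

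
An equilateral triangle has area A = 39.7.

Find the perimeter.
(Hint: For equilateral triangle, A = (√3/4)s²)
A = (√3/4)s²  →  s² = 4A/√3 = 4·39.7/√3 = 91.6832
s = 9.57514
Perimeter = 3s = 28.73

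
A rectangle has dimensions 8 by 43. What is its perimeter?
Perimeter = 2 * (length + width)
Perimeter = 2 * (8 + 43)
Perimeter = 2 * 51
Perimeter = 102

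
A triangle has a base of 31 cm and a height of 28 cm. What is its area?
Area = (1/2) * base * height
Area = (1/2) * 31 * 28
Area = 434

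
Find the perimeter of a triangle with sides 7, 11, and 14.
Perimeter = sum of all sides
Perimeter = 7 + 11 + 14
Perimeter = 32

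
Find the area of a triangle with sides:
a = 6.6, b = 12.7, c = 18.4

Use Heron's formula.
s = (a+b+c)/2 = (6.6+12.7+18.4)/2 = 18.85
A = √(s(s-a)(s-b)(s-c)) = √(18.85·12.25·6.15·0.45)
A = √639.05 = 25.28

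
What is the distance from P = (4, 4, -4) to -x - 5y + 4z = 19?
d = |(-1)(4) + (-5)(4) + 4(-4) - (19)| / √((-1)² + (-5)² + 4²) = 59/√42 = 9.104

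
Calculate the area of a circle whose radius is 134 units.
Area = pi * r²
Area = pi * 134²
Area = pi * 17956
Area = 56410.44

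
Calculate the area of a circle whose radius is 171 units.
Area = pi * r²
Area = pi * 171²
Area = pi * 29241
Area = 91863.31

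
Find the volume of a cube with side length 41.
Volume = s³
Volume = 41³
Volume = 68921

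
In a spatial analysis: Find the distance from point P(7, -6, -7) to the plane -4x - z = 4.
d = |(-4)(7) + 0(-6) + (-1)(-7) - (4)| / √((-4)² + 0² + (-1)²) = 25/√17 = 6.063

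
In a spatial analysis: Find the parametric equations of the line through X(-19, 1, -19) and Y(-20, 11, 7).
Direction vector d = Y - X = (-1, 10, 26)
x = -19 - t, y = 1 + 10t, z = -19 + 26t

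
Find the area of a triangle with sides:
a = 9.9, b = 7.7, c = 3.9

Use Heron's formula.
s = (a+b+c)/2 = (9.9+7.7+3.9)/2 = 10.75
A = √(s(s-a)(s-b)(s-c)) = √(10.75·0.85·3.05·6.85)
A = √190.905 = 13.82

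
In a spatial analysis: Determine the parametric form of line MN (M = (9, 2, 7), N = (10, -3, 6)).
Direction vector d = N - M = (1, -5, -1)
x = 9 + t, y = 2 - 5t, z = 7 - t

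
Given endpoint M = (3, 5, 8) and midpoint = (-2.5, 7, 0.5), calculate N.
N = (2×(-2.5) - 3, 2×7 - 5, 2×0.5 - 8) = (-8, 9, -7)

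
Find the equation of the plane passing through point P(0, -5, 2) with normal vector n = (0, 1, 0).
d = n·P = (0)(0) + (1)(-5) + (0)(2) = -5
Plane: y = -5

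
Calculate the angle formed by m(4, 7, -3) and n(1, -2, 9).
m·n = -37, |m|² = 74, |n|² = 86
cos θ = -37/√6364 ≈ -0.4638
θ ≈ 117.6°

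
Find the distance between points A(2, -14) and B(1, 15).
Using the distance formula: d = sqrt((x₂-x₁)² + (y₂-y₁)²)
dx = 1 - 2 = -1
dy = 15 - (-14) = 29
d = sqrt((-1)² + 29²) = sqrt(1 + 841) = sqrt(842) = 29.02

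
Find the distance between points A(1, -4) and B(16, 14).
Using the distance formula: d = sqrt((x₂-x₁)² + (y₂-y₁)²)
dx = 16 - 1 = 15
dy = 14 - (-4) = 18
d = sqrt(15² + 18²) = sqrt(225 + 324) = sqrt(549) = 23.43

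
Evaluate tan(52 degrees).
tan(52 degrees) = 1.2799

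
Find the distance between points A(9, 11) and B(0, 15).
Using the distance formula: d = sqrt((x₂-x₁)² + (y₂-y₁)²)
dx = 0 - 9 = -9
dy = 15 - 11 = 4
d = sqrt((-9)² + 4²) = sqrt(81 + 16) = sqrt(97) = 9.85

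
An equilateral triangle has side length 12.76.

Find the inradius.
For an equilateral triangle, r = s/(2√3) where s is the side.
r = 12.76/(2√3) = 12.76/3.464102 = 3.683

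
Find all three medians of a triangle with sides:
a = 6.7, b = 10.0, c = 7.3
Using m_x = ½√(2y² + 2z² - x²):
m_a = ½√(2·10.0² + 2·7.3² - 6.7²) = ½√261.69 = 8.088
m_b = ½√(2·6.7² + 2·7.3² - 10.0²) = ½√96.36 = 4.908
m_c = ½√(2·6.7² + 2·10.0² - 7.3²) = ½√236.49 = 7.689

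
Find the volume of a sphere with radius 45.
Volume = (4/3) * pi * r³
Volume = (4/3) * pi * 45³
Volume = (4/3) * pi * 91125
Volume = 381703.51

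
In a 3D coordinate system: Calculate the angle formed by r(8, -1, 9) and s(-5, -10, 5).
r·s = 15, |r|² = 146, |s|² = 150
cos θ = 15/√21900 ≈ 0.1014
θ ≈ 84.18°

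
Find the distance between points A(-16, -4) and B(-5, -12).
Using the distance formula: d = sqrt((x₂-x₁)² + (y₂-y₁)²)
dx = (-5) - (-16) = 11
dy = (-12) - (-4) = -8
d = sqrt(11² + (-8)²) = sqrt(121 + 64) = sqrt(185) = 13.60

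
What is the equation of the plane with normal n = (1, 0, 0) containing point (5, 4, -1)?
d = n·P = (1)(5) + (0)(4) + (0)(-1) = 5
Plane: x = 5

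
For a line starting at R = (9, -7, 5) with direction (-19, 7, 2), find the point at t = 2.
P(2) = (9 + (-19)(2), -7 + 7(2), 5 + 2(2)) = (-29, 7, 9)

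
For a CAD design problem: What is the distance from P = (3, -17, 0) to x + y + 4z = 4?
d = |1(3) + 1(-17) + 4(0) - (4)| / √(1² + 1² + 4²) = 18/√18 = 4.243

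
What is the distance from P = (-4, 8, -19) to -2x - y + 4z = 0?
d = |(-2)(-4) + (-1)(8) + 4(-19) - (0)| / √((-2)² + (-1)² + 4²) = 76/√21 = 16.58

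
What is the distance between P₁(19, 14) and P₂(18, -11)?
Using the distance formula: d = sqrt((x₂-x₁)² + (y₂-y₁)²)
dx = 18 - 19 = -1
dy = (-11) - 14 = -25
d = sqrt((-1)² + (-25)²) = sqrt(1 + 625) = sqrt(626) = 25.02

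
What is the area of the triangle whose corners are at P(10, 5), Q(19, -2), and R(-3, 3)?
Using the coordinate formula: Area = (1/2)|x₁(y₂-y₃) + x₂(y₃-y₁) + x₃(y₁-y₂)|
Area = (1/2)|10((-2)-3) + 19(3-5) + (-3)(5-(-2))|
Area = (1/2)|10*(-5) + 19*(-2) + (-3)*7|
Area = (1/2)|(-50) + (-38) + (-21)|
Area = (1/2)*109 = 54.50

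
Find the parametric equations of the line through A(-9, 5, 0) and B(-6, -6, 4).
Direction vector d = B - A = (3, -11, 4)
x = -9 + 3t, y = 5 - 11t, z = 0 + 4t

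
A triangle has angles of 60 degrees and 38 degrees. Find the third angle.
Sum of angles in a triangle = 180 degrees
Third angle = 180 - 60 - 38
Third angle = 82 degrees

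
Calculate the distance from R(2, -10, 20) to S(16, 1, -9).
d = √[(14)² + (11)² + (-29)²] = √1158 = 34.03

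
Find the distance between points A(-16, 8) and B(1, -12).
Using the distance formula: d = sqrt((x₂-x₁)² + (y₂-y₁)²)
dx = 1 - (-16) = 17
dy = (-12) - 8 = -20
d = sqrt(17² + (-20)²) = sqrt(289 + 400) = sqrt(689) = 26.25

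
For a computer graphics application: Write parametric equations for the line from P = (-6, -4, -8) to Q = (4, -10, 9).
Direction vector d = Q - P = (10, -6, 17)
x = -6 + 10t, y = -4 - 6t, z = -8 + 17t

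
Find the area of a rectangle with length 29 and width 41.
Area = length * width
Area = 29 * 41
Area = 1189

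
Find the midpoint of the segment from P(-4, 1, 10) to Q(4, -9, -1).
Midpoint = ((-4+4)/2, (1-9)/2, (10-1)/2) = (0, -4, 4.5)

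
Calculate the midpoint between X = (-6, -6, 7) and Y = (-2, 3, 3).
Midpoint = ((-6-2)/2, (-6+3)/2, (7+3)/2) = (-4, -1.5, 5)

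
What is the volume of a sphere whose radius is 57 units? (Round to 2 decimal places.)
Volume = (4/3) * pi * r³
Volume = (4/3) * pi * 57³
Volume = (4/3) * pi * 185193
Volume = 775734.62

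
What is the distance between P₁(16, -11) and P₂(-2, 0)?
Using the distance formula: d = sqrt((x₂-x₁)² + (y₂-y₁)²)
dx = (-2) - 16 = -18
dy = 0 - (-11) = 11
d = sqrt((-18)² + 11²) = sqrt(324 + 121) = sqrt(445) = 21.10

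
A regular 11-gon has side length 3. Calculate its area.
For a regular 11-gon with side length s = 3:
Apothem a = s / (2*tan(pi/11)) = 3 / (2*tan(pi/11)) ≈ 5.1085
Perimeter P = 11 * 3 = 33
Area = (1/2) * P * a = (1/2) * 33 * 5.1085 = 84.29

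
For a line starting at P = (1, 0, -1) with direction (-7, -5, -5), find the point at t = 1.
P(1) = (1 + (-7)(1), 0 + (-5)(1), -1 + (-5)(1)) = (-6, -5, -6)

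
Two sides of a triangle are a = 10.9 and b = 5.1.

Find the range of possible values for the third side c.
By the triangle inequality: |a - b| < c < a + b
|10.9 - 5.1| < c < 10.9 + 5.1
5.8 < c < 16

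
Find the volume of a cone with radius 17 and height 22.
Volume = (1/3) * pi * r² * h
Volume = (1/3) * pi * 17² * 22
Volume = (1/3) * pi * 289 * 22
Volume = (1/3) * pi * 6358
Volume = 6658.08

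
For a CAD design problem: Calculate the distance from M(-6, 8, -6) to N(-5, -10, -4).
d = √[(1)² + (-18)² + (2)²] = √329 = 18.14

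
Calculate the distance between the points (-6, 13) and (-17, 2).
Using the distance formula: d = sqrt((x₂-x₁)² + (y₂-y₁)²)
dx = (-17) - (-6) = -11
dy = 2 - 13 = -11
d = sqrt((-11)² + (-11)²) = sqrt(121 + 121) = sqrt(242) = 15.56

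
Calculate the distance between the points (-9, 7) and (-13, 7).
Using the distance formula: d = sqrt((x₂-x₁)² + (y₂-y₁)²)
dx = (-13) - (-9) = -4
dy = 7 - 7 = 0
d = sqrt((-4)² + 0²) = sqrt(16 + 0) = sqrt(16) = 4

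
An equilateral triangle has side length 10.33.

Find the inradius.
For an equilateral triangle, r = s/(2√3) where s is the side.
r = 10.33/(2√3) = 10.33/3.464102 = 2.982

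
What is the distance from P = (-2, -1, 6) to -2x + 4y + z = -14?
d = |(-2)(-2) + 4(-1) + 1(6) - (-14)| / √((-2)² + 4² + 1²) = 20/√21 = 4.364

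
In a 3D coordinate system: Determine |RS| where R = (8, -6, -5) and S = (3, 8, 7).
d = √[(-5)² + (14)² + (12)²] = √365 = 19.1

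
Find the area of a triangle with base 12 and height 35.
Area = (1/2) * base * height
Area = (1/2) * 12 * 35
Area = 210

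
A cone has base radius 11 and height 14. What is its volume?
Volume = (1/3) * pi * r² * h
Volume = (1/3) * pi * 11² * 14
Volume = (1/3) * pi * 121 * 14
Volume = (1/3) * pi * 1694
Volume = 1773.95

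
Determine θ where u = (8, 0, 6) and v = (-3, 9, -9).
u·v = -78, |u|² = 100, |v|² = 171
cos θ = -78/√17100 ≈ -0.5965
θ ≈ 126.6°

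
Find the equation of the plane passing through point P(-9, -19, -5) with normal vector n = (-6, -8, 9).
d = n·P = (-6)(-9) + (-8)(-19) + (9)(-5) = 161
Plane: -6x - 8y + 9z = 161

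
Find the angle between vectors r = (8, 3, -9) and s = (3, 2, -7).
r·s = 93, |r|² = 154, |s|² = 62
cos θ = 93/√9548 ≈ 0.9518
θ ≈ 17.87°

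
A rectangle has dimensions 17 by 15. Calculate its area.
Area = length * width
Area = 17 * 15
Area = 255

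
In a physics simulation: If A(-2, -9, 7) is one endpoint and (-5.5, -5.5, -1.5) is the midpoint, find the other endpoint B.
B = (2×(-5.5) - (-2), 2×(-5.5) - (-9), 2×(-1.5) - 7) = (-9, -2, -10)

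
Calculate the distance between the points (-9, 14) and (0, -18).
Using the distance formula: d = sqrt((x₂-x₁)² + (y₂-y₁)²)
dx = 0 - (-9) = 9
dy = (-18) - 14 = -32
d = sqrt(9² + (-32)²) = sqrt(81 + 1024) = sqrt(1105) = 33.24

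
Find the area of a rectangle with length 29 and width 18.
Area = length * width
Area = 29 * 18
Area = 522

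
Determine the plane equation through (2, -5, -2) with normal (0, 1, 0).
d = n·P = (0)(2) + (1)(-5) + (0)(-2) = -5
Plane: y = -5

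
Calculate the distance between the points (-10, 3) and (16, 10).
Using the distance formula: d = sqrt((x₂-x₁)² + (y₂-y₁)²)
dx = 16 - (-10) = 26
dy = 10 - 3 = 7
d = sqrt(26² + 7²) = sqrt(676 + 49) = sqrt(725) = 26.93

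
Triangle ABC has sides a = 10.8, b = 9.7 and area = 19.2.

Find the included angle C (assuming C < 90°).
Area = ½ab·sin(C)  →  sin(C) = 2·Area/(ab)
sin(C) = 2·19.2/(10.8·9.7) = 0.366552
C = arcsin(0.366552) = 21.5°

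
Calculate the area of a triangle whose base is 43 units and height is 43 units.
Area = (1/2) * base * height
Area = (1/2) * 43 * 43
Area = 924.50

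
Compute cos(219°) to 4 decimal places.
cos(219 degrees) = -0.7771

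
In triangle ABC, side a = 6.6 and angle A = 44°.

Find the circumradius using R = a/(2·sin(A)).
R = a/(2·sin(A)) = 6.6/(2·sin(44°))
R = 6.6/(2·0.694658) = 6.6/1.389317 = 4.751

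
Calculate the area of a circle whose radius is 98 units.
Area = pi * r²
Area = pi * 98²
Area = pi * 9604
Area = 30171.86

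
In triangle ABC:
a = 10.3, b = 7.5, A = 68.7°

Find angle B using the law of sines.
sin(B)/b = sin(A)/a
sin(B) = b·sin(A)/a = 7.5·sin(68.7°)/10.3 = 0.678416
B = arcsin(0.678416) = 42.72°  (b ≤ a, so B ≤ A and the acute solution is unique)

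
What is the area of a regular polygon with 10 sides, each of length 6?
For a regular 10-gon with side length s = 6:
Apothem a = s / (2*tan(pi/10)) = 6 / (2*tan(pi/10)) ≈ 9.2331
Perimeter P = 10 * 6 = 60
Area = (1/2) * P * a = (1/2) * 60 * 9.2331 = 276.99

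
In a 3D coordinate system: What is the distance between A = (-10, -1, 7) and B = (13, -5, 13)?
d = √[(23)² + (-4)² + (6)²] = √581 = 24.1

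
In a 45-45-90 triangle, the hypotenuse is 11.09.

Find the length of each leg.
In a 45-45-90 triangle, hypotenuse = leg·√2  →  leg = hypotenuse/√2
leg = 11.09/√2 = 7.842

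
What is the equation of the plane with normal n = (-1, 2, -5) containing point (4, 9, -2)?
d = n·P = (-1)(4) + (2)(9) + (-5)(-2) = 24
Plane: -x + 2y - 5z = 24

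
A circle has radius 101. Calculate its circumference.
Circumference = 2 * pi * r
Circumference = 2 * pi * 101
Circumference = 634.60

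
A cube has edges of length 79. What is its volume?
Volume = s³
Volume = 79³
Volume = 493039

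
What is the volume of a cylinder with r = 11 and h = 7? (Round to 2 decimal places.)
Volume = pi * r² * h
Volume = pi * 11² * 7
Volume = pi * 121 * 7
Volume = pi * 847
Volume = 2660.93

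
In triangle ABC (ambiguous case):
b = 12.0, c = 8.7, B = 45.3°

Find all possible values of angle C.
sin(C)/c = sin(B)/b  →  sin(C) = c·sin(B)/b = 8.7·sin(45.3°)/12.0 = 0.515330
C₁ = arcsin(0.515330) = 31.02°,  C₂ = 180° - C₁ = 148.98°
Check C₂: A = 180° - 45.3° - 148.98° = -14.28° ≤ 0, rejected
C = 31.02° (one solution)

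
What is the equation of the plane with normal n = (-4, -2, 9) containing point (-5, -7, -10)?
d = n·P = (-4)(-5) + (-2)(-7) + (9)(-10) = -56
Plane: -4x - 2y + 9z = -56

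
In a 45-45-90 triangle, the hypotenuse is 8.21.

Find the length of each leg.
In a 45-45-90 triangle, hypotenuse = leg·√2  →  leg = hypotenuse/√2
leg = 8.21/√2 = 5.805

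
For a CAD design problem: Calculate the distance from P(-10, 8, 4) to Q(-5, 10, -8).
d = √[(5)² + (2)² + (-12)²] = √173 = 13.15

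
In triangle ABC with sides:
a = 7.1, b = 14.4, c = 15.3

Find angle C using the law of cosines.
cos(C) = (a² + b² - c²)/(2ab)
cos(C) = (7.1² + 14.4² - 15.3²)/(2·7.1·14.4) = 23.68/204.48 = 0.115806
C = arccos(0.115806) = 83.35°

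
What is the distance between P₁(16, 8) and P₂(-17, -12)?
Using the distance formula: d = sqrt((x₂-x₁)² + (y₂-y₁)²)
dx = (-17) - 16 = -33
dy = (-12) - 8 = -20
d = sqrt((-33)² + (-20)²) = sqrt(1089 + 400) = sqrt(1489) = 38.59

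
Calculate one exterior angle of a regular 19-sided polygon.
Exterior angle of a regular n-gon = 360/n
Exterior angle = 360/19
Exterior angle = 18.95 degrees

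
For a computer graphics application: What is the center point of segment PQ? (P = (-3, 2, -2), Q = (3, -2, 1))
Midpoint = ((-3+3)/2, (2-2)/2, (-2+1)/2) = (0, 0, -0.5)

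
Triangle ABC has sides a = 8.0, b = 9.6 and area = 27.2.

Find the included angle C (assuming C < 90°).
Area = ½ab·sin(C)  →  sin(C) = 2·Area/(ab)
sin(C) = 2·27.2/(8.0·9.6) = 0.708333
C = arcsin(0.708333) = 45.1°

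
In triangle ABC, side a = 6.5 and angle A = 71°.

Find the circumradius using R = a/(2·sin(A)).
R = a/(2·sin(A)) = 6.5/(2·sin(71°))
R = 6.5/(2·0.945519) = 6.5/1.891037 = 3.437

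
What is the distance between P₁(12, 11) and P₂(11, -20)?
Using the distance formula: d = sqrt((x₂-x₁)² + (y₂-y₁)²)
dx = 11 - 12 = -1
dy = (-20) - 11 = -31
d = sqrt((-1)² + (-31)²) = sqrt(1 + 961) = sqrt(962) = 31.02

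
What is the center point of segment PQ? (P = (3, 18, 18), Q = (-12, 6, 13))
Midpoint = ((3-12)/2, (18+6)/2, (18+13)/2) = (-4.5, 12, 15.5)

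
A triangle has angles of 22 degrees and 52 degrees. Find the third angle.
Sum of angles in a triangle = 180 degrees
Third angle = 180 - 22 - 52
Third angle = 106 degrees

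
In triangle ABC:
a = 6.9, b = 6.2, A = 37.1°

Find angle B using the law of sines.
sin(B)/b = sin(A)/a
sin(B) = b·sin(A)/a = 6.2·sin(37.1°)/6.9 = 0.542013
B = arcsin(0.542013) = 32.82°  (b ≤ a, so B ≤ A and the acute solution is unique)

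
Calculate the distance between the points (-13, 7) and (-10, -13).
Using the distance formula: d = sqrt((x₂-x₁)² + (y₂-y₁)²)
dx = (-10) - (-13) = 3
dy = (-13) - 7 = -20
d = sqrt(3² + (-20)²) = sqrt(9 + 400) = sqrt(409) = 20.22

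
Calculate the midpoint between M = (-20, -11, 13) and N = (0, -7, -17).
Midpoint = ((-20+0)/2, (-11-7)/2, (13-17)/2) = (-10, -9, -2)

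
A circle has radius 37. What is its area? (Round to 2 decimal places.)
Area = pi * r²
Area = pi * 37²
Area = pi * 1369
Area = 4300.84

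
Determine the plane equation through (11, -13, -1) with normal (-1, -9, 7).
d = n·P = (-1)(11) + (-9)(-13) + (7)(-1) = 99
Plane: -x - 9y + 7z = 99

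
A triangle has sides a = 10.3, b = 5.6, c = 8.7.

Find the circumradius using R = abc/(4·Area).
s = (a+b+c)/2 = 12.3
Area = √(s(s-a)(s-b)(s-c)) = √(12.3·2·6.7·3.6) = 24.3588
R = abc/(4·Area) = (10.3·5.6·8.7)/(4·24.3588) = 501.816/97.4352 = 5.15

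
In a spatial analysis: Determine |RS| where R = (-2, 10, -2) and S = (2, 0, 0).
d = √[(4)² + (-10)² + (2)²] = √120 = 10.95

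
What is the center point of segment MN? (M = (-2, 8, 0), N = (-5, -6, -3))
Midpoint = ((-2-5)/2, (8-6)/2, (0-3)/2) = (-3.5, 1, -1.5)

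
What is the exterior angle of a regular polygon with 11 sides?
Exterior angle of a regular n-gon = 360/n
Exterior angle = 360/11
Exterior angle = 32.73 degrees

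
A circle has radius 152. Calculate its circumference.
Circumference = 2 * pi * r
Circumference = 2 * pi * 152
Circumference = 955.04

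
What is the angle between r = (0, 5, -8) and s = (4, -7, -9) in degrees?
r·s = 37, |r|² = 89, |s|² = 146
cos θ = 37/√12994 ≈ 0.3246
θ ≈ 71.06°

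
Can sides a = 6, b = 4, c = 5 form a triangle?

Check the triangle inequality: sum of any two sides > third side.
Yes, triangle inequality satisfied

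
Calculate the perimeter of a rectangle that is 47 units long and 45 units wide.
Perimeter = 2 * (length + width)
Perimeter = 2 * (47 + 45)
Perimeter = 2 * 92
Perimeter = 184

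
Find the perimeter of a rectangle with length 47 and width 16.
Perimeter = 2 * (length + width)
Perimeter = 2 * (47 + 16)
Perimeter = 2 * 63
Perimeter = 126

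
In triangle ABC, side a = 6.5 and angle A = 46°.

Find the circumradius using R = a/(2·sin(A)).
R = a/(2·sin(A)) = 6.5/(2·sin(46°))
R = 6.5/(2·0.719340) = 6.5/1.438680 = 4.518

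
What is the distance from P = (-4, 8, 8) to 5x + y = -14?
d = |5(-4) + 1(8) + 0(8) - (-14)| / √(5² + 1² + 0²) = 2/√26 = 0.3922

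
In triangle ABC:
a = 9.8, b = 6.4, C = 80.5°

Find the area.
Using A = ½ab·sin(C):
A = ½·9.8·6.4·sin(80.5°) = ½·62.72·0.986286 = 30.93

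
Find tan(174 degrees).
tan(174 degrees) = -0.1051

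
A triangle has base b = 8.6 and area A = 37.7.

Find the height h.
A = ½bh  →  h = 2A/b
h = 2·37.7/8.6 = 8.767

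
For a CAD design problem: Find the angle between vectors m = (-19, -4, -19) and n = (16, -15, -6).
m·n = -130, |m|² = 738, |n|² = 517
cos θ = -130/√381546 ≈ -0.2105
θ ≈ 102.1°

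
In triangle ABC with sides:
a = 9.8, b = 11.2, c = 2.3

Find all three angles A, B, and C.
By the law of cosines:
cos(A) = (b² + c² - a²)/(2bc) = 0.673331  →  A = 47.68°
cos(B) = (a² + c² - b²)/(2ac) = -0.534827  →  B = 122.3°
cos(C) = (a² + b² - c²)/(2ab) = 0.984831  →  C = 9.992°
Check: A + B + C = 180.0° ✓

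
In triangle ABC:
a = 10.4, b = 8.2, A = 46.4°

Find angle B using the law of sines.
sin(B)/b = sin(A)/a
sin(B) = b·sin(A)/a = 8.2·sin(46.4°)/10.4 = 0.570982
B = arcsin(0.570982) = 34.82°  (b ≤ a, so B ≤ A and the acute solution is unique)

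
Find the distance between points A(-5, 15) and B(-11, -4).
Using the distance formula: d = sqrt((x₂-x₁)² + (y₂-y₁)²)
dx = (-11) - (-5) = -6
dy = (-4) - 15 = -19
d = sqrt((-6)² + (-19)²) = sqrt(36 + 361) = sqrt(397) = 19.92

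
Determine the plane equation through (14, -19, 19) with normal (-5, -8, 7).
d = n·P = (-5)(14) + (-8)(-19) + (7)(19) = 215
Plane: -5x - 8y + 7z = 215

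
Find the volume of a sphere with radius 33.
Volume = (4/3) * pi * r³
Volume = (4/3) * pi * 33³
Volume = (4/3) * pi * 35937
Volume = 150532.55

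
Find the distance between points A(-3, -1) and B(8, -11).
Using the distance formula: d = sqrt((x₂-x₁)² + (y₂-y₁)²)
dx = 8 - (-3) = 11
dy = (-11) - (-1) = -10
d = sqrt(11² + (-10)²) = sqrt(121 + 100) = sqrt(221) = 14.87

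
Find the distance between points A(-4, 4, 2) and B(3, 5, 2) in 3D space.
d = √[(7)² + (1)² + (0)²] = √50 = 7.071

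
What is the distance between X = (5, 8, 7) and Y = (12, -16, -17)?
d = √[(7)² + (-24)² + (-24)²] = √1201 = 34.66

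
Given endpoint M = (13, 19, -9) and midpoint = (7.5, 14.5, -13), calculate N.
N = (2×7.5 - 13, 2×14.5 - 19, 2×(-13) - (-9)) = (2, 10, -17)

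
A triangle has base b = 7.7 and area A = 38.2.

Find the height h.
A = ½bh  →  h = 2A/b
h = 2·38.2/7.7 = 9.922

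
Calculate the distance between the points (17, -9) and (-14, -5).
Using the distance formula: d = sqrt((x₂-x₁)² + (y₂-y₁)²)
dx = (-14) - 17 = -31
dy = (-5) - (-9) = 4
d = sqrt((-31)² + 4²) = sqrt(961 + 16) = sqrt(977) = 31.26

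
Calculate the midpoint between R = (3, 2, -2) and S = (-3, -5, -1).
Midpoint = ((3-3)/2, (2-5)/2, (-2-1)/2) = (0, -1.5, -1.5)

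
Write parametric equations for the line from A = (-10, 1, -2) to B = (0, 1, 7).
Direction vector d = B - A = (10, 0, 9)
x = -10 + 10t, y = 1, z = -2 + 9t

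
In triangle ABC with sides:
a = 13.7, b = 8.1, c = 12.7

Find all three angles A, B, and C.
By the law of cosines:
cos(A) = (b² + c² - a²)/(2bc) = 0.190580  →  A = 79.01°
cos(B) = (a² + c² - b²)/(2ac) = 0.814328  →  B = 35.48°
cos(C) = (a² + b² - c²)/(2ab) = 0.414572  →  C = 65.51°
Check: A + B + C = 180.0° ✓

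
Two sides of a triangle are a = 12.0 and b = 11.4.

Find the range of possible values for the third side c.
By the triangle inequality: |a - b| < c < a + b
|12.0 - 11.4| < c < 12.0 + 11.4
0.6 < c < 23.4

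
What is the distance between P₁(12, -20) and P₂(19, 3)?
Using the distance formula: d = sqrt((x₂-x₁)² + (y₂-y₁)²)
dx = 19 - 12 = 7
dy = 3 - (-20) = 23
d = sqrt(7² + 23²) = sqrt(49 + 529) = sqrt(578) = 24.04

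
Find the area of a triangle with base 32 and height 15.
Area = (1/2) * base * height
Area = (1/2) * 32 * 15
Area = 240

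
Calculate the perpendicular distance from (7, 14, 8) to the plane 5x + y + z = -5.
d = |5(7) + 1(14) + 1(8) - (-5)| / √(5² + 1² + 1²) = 62/√27 = 11.93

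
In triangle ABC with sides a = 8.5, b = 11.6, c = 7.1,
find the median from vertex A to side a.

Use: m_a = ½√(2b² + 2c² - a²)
m_a = ½√(2·11.6² + 2·7.1² - 8.5²)
m_a = ½√(269.12 + 100.82 - 72.25) = ½√297.69 = 8.627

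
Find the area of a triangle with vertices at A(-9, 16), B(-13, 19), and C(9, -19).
Using the coordinate formula: Area = (1/2)|x₁(y₂-y₃) + x₂(y₃-y₁) + x₃(y₁-y₂)|
Area = (1/2)|(-9)(19-(-19)) + (-13)((-19)-16) + 9(16-19)|
Area = (1/2)|(-9)*38 + (-13)*(-35) + 9*(-3)|
Area = (1/2)|(-342) + 455 + (-27)|
Area = (1/2)*86 = 43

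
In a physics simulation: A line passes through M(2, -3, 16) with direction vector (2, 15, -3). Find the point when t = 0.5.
P(0.5) = (2 + 2(0.5), -3 + 15(0.5), 16 + (-3)(0.5)) = (3, 4.5, 14.5)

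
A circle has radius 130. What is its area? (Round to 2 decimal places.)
Area = pi * r²
Area = pi * 130²
Area = pi * 16900
Area = 53092.92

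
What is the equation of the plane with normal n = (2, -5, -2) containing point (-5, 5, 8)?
d = n·P = (2)(-5) + (-5)(5) + (-2)(8) = -51
Plane: 2x - 5y - 2z = -51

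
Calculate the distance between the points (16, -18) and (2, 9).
Using the distance formula: d = sqrt((x₂-x₁)² + (y₂-y₁)²)
dx = 2 - 16 = -14
dy = 9 - (-18) = 27
d = sqrt((-14)² + 27²) = sqrt(196 + 729) = sqrt(925) = 30.41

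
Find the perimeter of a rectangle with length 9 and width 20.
Perimeter = 2 * (length + width)
Perimeter = 2 * (9 + 20)
Perimeter = 2 * 29
Perimeter = 58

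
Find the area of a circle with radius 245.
Area = pi * r²
Area = pi * 245²
Area = pi * 60025
Area = 188574.10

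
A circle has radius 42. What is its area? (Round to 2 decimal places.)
Area = pi * r²
Area = pi * 42²
Area = pi * 1764
Area = 5541.77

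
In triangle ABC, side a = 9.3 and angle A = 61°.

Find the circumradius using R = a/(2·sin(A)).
R = a/(2·sin(A)) = 9.3/(2·sin(61°))
R = 9.3/(2·0.874620) = 9.3/1.749239 = 5.317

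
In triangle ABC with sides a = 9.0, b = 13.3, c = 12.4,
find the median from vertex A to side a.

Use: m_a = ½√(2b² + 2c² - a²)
m_a = ½√(2·13.3² + 2·12.4² - 9.0²)
m_a = ½√(353.78 + 307.52 - 81) = ½√580.3 = 12.04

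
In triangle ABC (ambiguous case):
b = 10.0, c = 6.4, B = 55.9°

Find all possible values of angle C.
sin(C)/c = sin(B)/b  →  sin(C) = c·sin(B)/b = 6.4·sin(55.9°)/10.0 = 0.529959
C₁ = arcsin(0.529959) = 32°,  C₂ = 180° - C₁ = 148°
Check C₂: A = 180° - 55.9° - 148° = -23.9° ≤ 0, rejected
C = 32° (one solution)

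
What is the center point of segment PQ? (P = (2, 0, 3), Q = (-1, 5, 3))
Midpoint = ((2-1)/2, (0+5)/2, (3+3)/2) = (0.5, 2.5, 3)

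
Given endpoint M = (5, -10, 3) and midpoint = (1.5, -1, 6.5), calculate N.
N = (2×1.5 - 5, 2×(-1) - (-10), 2×6.5 - 3) = (-2, 8, 10)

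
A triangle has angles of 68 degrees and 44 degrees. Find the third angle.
Sum of angles in a triangle = 180 degrees
Third angle = 180 - 68 - 44
Third angle = 68 degrees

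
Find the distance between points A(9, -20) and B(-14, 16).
Using the distance formula: d = sqrt((x₂-x₁)² + (y₂-y₁)²)
dx = (-14) - 9 = -23
dy = 16 - (-20) = 36
d = sqrt((-23)² + 36²) = sqrt(529 + 1296) = sqrt(1825) = 42.72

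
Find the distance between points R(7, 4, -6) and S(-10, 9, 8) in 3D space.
d = √[(-17)² + (5)² + (14)²] = √510 = 22.58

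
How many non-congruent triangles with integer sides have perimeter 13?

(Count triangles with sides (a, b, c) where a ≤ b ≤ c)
With a ≤ b ≤ c and a + b + c = 13, the triangle inequality a + b > c gives c < 13/2, so c ≤ 6.
Iterate a from 1 to ⌊p/3⌋ = 4; for each a, b ranges from a to ⌊(p−a)/2⌋ with c = p − a − b, keeping only c ≥ b.
Triples: (1, 6, 6), (2, 5, 6), (3, 4, 6), …
Count = 5 triangles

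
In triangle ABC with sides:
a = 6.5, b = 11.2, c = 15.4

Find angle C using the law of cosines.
cos(C) = (a² + b² - c²)/(2ab)
cos(C) = (6.5² + 11.2² - 15.4²)/(2·6.5·11.2) = -69.47/145.6 = -0.477129
C = arccos(-0.477129) = 118.5°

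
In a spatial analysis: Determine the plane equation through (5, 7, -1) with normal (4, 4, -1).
d = n·P = (4)(5) + (4)(7) + (-1)(-1) = 49
Plane: 4x + 4y - z = 49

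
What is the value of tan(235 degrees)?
tan(235 degrees) = 1.4281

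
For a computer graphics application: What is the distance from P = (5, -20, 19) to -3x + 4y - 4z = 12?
d = |(-3)(5) + 4(-20) + (-4)(19) - (12)| / √((-3)² + 4² + (-4)²) = 183/√41 = 28.58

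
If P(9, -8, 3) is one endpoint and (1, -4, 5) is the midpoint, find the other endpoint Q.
Q = (2×1 - 9, 2×(-4) - (-8), 2×5 - 3) = (-7, 0, 7)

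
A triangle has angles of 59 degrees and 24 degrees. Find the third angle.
Sum of angles in a triangle = 180 degrees
Third angle = 180 - 59 - 24
Third angle = 97 degrees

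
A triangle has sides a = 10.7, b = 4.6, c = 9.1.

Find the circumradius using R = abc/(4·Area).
s = (a+b+c)/2 = 12.2
Area = √(s(s-a)(s-b)(s-c)) = √(12.2·1.5·7.6·3.1) = 20.7641
R = abc/(4·Area) = (10.7·4.6·9.1)/(4·20.7641) = 447.902/83.0564 = 5.393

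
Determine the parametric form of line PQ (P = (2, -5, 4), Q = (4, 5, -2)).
Direction vector d = Q - P = (2, 10, -6)
x = 2 + 2t, y = -5 + 10t, z = 4 - 6t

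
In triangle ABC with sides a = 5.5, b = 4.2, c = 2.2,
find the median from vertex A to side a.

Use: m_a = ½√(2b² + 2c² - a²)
m_a = ½√(2·4.2² + 2·2.2² - 5.5²)
m_a = ½√(35.28 + 9.68 - 30.25) = ½√14.71 = 1.918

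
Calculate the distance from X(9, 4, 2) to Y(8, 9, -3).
d = √[(-1)² + (5)² + (-5)²] = √51 = 7.141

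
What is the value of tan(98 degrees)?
tan(98 degrees) = -7.1154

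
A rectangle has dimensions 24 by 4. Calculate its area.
Area = length * width
Area = 24 * 4
Area = 96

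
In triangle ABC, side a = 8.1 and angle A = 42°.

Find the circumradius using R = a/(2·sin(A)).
R = a/(2·sin(A)) = 8.1/(2·sin(42°))
R = 8.1/(2·0.669131) = 8.1/1.338261 = 6.053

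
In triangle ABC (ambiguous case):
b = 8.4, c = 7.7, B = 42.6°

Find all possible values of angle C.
sin(C)/c = sin(B)/b  →  sin(C) = c·sin(B)/b = 7.7·sin(42.6°)/8.4 = 0.620470
C₁ = arcsin(0.620470) = 38.35°,  C₂ = 180° - C₁ = 141.65°
Check C₂: A = 180° - 42.6° - 141.65° = -4.25° ≤ 0, rejected
C = 38.35° (one solution)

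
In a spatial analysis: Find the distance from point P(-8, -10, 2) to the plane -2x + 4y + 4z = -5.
d = |(-2)(-8) + 4(-10) + 4(2) - (-5)| / √((-2)² + 4² + 4²) = 11/√36 = 1.833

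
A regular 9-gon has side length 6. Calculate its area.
For a regular 9-gon with side length s = 6:
Apothem a = s / (2*tan(pi/9)) = 6 / (2*tan(pi/9)) ≈ 8.24243
Perimeter P = 9 * 6 = 54
Area = (1/2) * P * a = (1/2) * 54 * 8.24243 = 222.55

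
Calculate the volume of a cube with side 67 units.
Volume = s³
Volume = 67³
Volume = 300763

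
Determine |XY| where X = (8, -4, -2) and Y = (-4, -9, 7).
d = √[(-12)² + (-5)² + (9)²] = √250 = 15.81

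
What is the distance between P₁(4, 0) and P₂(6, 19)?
Using the distance formula: d = sqrt((x₂-x₁)² + (y₂-y₁)²)
dx = 6 - 4 = 2
dy = 19 - 0 = 19
d = sqrt(2² + 19²) = sqrt(4 + 361) = sqrt(365) = 19.10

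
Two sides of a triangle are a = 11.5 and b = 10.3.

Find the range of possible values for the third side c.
By the triangle inequality: |a - b| < c < a + b
|11.5 - 10.3| < c < 11.5 + 10.3
1.2 < c < 21.8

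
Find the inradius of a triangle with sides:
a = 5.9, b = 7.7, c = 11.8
s = (a+b+c)/2 = (5.9+7.7+11.8)/2 = 12.7
Area = √(s(s-a)(s-b)(s-c)) = √(12.7·6.8·5·0.9) = 19.7134
r = Area/s = 19.7134/12.7 = 1.552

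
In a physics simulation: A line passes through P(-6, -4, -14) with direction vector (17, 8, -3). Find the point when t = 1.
P(1) = (-6 + 17(1), -4 + 8(1), -14 + (-3)(1)) = (11, 4, -17)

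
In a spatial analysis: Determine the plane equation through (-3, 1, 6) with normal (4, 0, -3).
d = n·P = (4)(-3) + (0)(1) + (-3)(6) = -30
Plane: 4x - 3z = -30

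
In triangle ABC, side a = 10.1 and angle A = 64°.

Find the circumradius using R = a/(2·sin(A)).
R = a/(2·sin(A)) = 10.1/(2·sin(64°))
R = 10.1/(2·0.898794) = 10.1/1.797588 = 5.619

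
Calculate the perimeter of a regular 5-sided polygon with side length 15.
Perimeter = number of sides * side length
Perimeter = 5 * 15
Perimeter = 75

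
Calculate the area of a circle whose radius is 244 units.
Area = pi * r²
Area = pi * 244²
Area = pi * 59536
Area = 187037.86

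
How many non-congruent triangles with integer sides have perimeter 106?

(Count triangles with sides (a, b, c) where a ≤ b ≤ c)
With a ≤ b ≤ c and a + b + c = 106, the triangle inequality a + b > c gives c < 106/2, so c ≤ 52.
Iterate a from 1 to ⌊p/3⌋ = 35; for each a, b ranges from a to ⌊(p−a)/2⌋ with c = p − a − b, keeping only c ≥ b.
Triples: (2, 52, 52), (3, 51, 52), (4, 50, 52), …
Count = 234 triangles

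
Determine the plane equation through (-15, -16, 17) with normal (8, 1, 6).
d = n·P = (8)(-15) + (1)(-16) + (6)(17) = -34
Plane: 8x + y + 6z = -34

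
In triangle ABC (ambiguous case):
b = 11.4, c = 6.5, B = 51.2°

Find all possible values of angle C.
sin(C)/c = sin(B)/b  →  sin(C) = c·sin(B)/b = 6.5·sin(51.2°)/11.4 = 0.444359
C₁ = arcsin(0.444359) = 26.38°,  C₂ = 180° - C₁ = 153.62°
Check C₂: A = 180° - 51.2° - 153.62° = -24.82° ≤ 0, rejected
C = 26.38° (one solution)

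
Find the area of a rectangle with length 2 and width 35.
Area = length * width
Area = 2 * 35
Area = 70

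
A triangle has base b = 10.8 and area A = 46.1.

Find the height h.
A = ½bh  →  h = 2A/b
h = 2·46.1/10.8 = 8.537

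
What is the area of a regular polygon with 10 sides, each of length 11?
For a regular 10-gon with side length s = 11:
Apothem a = s / (2*tan(pi/10)) = 11 / (2*tan(pi/10)) ≈ 16.9273
Perimeter P = 10 * 11 = 110
Area = (1/2) * P * a = (1/2) * 110 * 16.9273 = 931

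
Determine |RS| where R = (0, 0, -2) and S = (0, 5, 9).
d = √[(0)² + (5)² + (11)²] = √146 = 12.08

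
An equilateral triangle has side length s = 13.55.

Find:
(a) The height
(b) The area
(a) Height h = s·√3/2 = 13.55·√3/2 = 11.73
(b) Area = (√3/4)·s² = (√3/4)·13.55² = (√3/4)·183.603 = 79.5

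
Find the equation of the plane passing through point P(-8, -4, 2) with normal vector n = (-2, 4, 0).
d = n·P = (-2)(-8) + (4)(-4) + (0)(2) = 0
Plane: -2x + 4y = 0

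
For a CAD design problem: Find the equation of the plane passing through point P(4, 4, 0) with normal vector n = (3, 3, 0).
d = n·P = (3)(4) + (3)(4) + (0)(0) = 24
Plane: 3x + 3y = 24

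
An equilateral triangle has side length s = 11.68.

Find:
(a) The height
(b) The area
(a) Height h = s·√3/2 = 11.68·√3/2 = 10.12
(b) Area = (√3/4)·s² = (√3/4)·11.68² = (√3/4)·136.422 = 59.07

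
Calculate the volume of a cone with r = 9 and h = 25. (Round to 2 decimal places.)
Volume = (1/3) * pi * r² * h
Volume = (1/3) * pi * 9² * 25
Volume = (1/3) * pi * 81 * 25
Volume = (1/3) * pi * 2025
Volume = 2120.58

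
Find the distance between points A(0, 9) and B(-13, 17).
Using the distance formula: d = sqrt((x₂-x₁)² + (y₂-y₁)²)
dx = (-13) - 0 = -13
dy = 17 - 9 = 8
d = sqrt((-13)² + 8²) = sqrt(169 + 64) = sqrt(233) = 15.26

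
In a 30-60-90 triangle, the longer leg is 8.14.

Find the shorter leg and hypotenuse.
In a 30-60-90 triangle, sides are in ratio 1 : √3 : 2.
Long leg = short leg·√3  →  short leg = 8.14/√3 = 4.7
Hypotenuse = 2·(short leg) = 2·8.14/√3 = 9.399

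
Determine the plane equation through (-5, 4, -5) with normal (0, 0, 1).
d = n·P = (0)(-5) + (0)(4) + (1)(-5) = -5
Plane: z = -5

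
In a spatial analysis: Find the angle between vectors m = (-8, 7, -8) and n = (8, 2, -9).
m·n = 22, |m|² = 177, |n|² = 149
cos θ = 22/√26373 ≈ 0.1355
θ ≈ 82.21°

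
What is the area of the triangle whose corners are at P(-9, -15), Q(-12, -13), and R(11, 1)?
Using the coordinate formula: Area = (1/2)|x₁(y₂-y₃) + x₂(y₃-y₁) + x₃(y₁-y₂)|
Area = (1/2)|(-9)((-13)-1) + (-12)(1-(-15)) + 11((-15)-(-13))|
Area = (1/2)|(-9)*(-14) + (-12)*16 + 11*(-2)|
Area = (1/2)|126 + (-192) + (-22)|
Area = (1/2)*88 = 44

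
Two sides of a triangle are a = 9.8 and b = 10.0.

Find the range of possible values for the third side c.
By the triangle inequality: |a - b| < c < a + b
|9.8 - 10.0| < c < 9.8 + 10.0
0.2 < c < 19.8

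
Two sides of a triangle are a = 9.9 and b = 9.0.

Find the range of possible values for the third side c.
By the triangle inequality: |a - b| < c < a + b
|9.9 - 9.0| < c < 9.9 + 9.0
0.9 < c < 18.9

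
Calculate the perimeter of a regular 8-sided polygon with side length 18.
Perimeter = number of sides * side length
Perimeter = 8 * 18
Perimeter = 144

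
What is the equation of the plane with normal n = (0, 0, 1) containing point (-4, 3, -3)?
d = n·P = (0)(-4) + (0)(3) + (1)(-3) = -3
Plane: z = -3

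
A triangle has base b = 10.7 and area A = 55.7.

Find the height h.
A = ½bh  →  h = 2A/b
h = 2·55.7/10.7 = 10.41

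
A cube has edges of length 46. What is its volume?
Volume = s³
Volume = 46³
Volume = 97336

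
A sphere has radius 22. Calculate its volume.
Volume = (4/3) * pi * r³
Volume = (4/3) * pi * 22³
Volume = (4/3) * pi * 10648
Volume = 44602.24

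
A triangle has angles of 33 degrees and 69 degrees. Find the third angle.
Sum of angles in a triangle = 180 degrees
Third angle = 180 - 33 - 69
Third angle = 78 degrees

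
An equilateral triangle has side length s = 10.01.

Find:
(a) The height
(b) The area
(a) Height h = s·√3/2 = 10.01·√3/2 = 8.669
(b) Area = (√3/4)·s² = (√3/4)·10.01² = (√3/4)·100.2 = 43.39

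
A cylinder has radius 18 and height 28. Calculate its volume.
Volume = pi * r² * h
Volume = pi * 18² * 28
Volume = pi * 324 * 28
Volume = pi * 9072
Volume = 28500.53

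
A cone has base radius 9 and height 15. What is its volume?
Volume = (1/3) * pi * r² * h
Volume = (1/3) * pi * 9² * 15
Volume = (1/3) * pi * 81 * 15
Volume = (1/3) * pi * 1215
Volume = 1272.35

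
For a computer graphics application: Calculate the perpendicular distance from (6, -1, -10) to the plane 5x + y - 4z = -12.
d = |5(6) + 1(-1) + (-4)(-10) - (-12)| / √(5² + 1² + (-4)²) = 81/√42 = 12.5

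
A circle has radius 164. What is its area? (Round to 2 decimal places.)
Area = pi * r²
Area = pi * 164²
Area = pi * 26896
Area = 84496.28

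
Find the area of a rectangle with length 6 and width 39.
Area = length * width
Area = 6 * 39
Area = 234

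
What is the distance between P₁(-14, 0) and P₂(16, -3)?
Using the distance formula: d = sqrt((x₂-x₁)² + (y₂-y₁)²)
dx = 16 - (-14) = 30
dy = (-3) - 0 = -3
d = sqrt(30² + (-3)²) = sqrt(900 + 9) = sqrt(909) = 30.15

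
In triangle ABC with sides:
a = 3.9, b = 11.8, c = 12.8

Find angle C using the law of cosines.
cos(C) = (a² + b² - c²)/(2ab)
cos(C) = (3.9² + 11.8² - 12.8²)/(2·3.9·11.8) = -9.39/92.04 = -0.102021
C = arccos(-0.102021) = 95.86°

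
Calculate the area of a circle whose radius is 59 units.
Area = pi * r²
Area = pi * 59²
Area = pi * 3481
Area = 10935.88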